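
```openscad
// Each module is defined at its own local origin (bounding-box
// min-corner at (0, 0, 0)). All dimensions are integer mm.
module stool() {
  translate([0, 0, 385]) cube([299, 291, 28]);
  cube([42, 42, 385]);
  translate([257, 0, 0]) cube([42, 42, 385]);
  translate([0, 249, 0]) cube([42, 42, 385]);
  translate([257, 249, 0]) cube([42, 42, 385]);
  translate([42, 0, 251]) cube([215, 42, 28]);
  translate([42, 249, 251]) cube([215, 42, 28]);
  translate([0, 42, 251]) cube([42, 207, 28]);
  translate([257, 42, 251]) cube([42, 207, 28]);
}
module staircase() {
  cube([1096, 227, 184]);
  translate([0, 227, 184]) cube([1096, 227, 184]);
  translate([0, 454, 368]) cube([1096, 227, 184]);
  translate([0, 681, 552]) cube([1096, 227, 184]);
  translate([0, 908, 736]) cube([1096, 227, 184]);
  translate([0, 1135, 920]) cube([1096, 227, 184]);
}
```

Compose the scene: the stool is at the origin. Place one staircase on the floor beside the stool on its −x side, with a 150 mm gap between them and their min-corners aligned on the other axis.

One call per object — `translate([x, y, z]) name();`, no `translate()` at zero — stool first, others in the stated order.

stool();
translate([-1246, 0, 0]) staircase();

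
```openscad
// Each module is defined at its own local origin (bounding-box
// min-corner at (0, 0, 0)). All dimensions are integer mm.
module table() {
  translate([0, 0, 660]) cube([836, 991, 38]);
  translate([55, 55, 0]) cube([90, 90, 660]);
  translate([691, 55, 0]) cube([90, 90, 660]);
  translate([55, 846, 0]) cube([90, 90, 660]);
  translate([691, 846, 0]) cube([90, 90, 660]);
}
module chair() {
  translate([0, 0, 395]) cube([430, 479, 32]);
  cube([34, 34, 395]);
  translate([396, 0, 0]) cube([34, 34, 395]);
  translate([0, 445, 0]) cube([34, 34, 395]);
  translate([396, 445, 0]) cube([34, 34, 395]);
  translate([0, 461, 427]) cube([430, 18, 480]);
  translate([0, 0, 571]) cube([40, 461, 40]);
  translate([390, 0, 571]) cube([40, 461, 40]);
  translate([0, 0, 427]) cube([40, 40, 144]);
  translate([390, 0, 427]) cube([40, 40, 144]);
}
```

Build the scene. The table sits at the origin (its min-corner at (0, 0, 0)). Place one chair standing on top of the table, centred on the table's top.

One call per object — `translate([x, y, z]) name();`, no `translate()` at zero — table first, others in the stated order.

table();
translate([203, 256, 698]) chair();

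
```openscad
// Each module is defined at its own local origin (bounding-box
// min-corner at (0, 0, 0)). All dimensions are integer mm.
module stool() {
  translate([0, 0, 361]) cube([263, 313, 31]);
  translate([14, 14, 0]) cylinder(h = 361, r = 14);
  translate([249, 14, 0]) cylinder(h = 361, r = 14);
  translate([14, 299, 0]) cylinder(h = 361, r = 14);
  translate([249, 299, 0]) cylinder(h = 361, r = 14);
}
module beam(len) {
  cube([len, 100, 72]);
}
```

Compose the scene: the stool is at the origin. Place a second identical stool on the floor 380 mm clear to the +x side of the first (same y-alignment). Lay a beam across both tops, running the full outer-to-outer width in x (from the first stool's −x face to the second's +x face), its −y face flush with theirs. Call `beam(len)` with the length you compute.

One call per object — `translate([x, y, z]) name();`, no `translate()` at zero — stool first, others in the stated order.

stool();
translate([643, 0, 0]) stool();
translate([0, 0, 392]) beam(906);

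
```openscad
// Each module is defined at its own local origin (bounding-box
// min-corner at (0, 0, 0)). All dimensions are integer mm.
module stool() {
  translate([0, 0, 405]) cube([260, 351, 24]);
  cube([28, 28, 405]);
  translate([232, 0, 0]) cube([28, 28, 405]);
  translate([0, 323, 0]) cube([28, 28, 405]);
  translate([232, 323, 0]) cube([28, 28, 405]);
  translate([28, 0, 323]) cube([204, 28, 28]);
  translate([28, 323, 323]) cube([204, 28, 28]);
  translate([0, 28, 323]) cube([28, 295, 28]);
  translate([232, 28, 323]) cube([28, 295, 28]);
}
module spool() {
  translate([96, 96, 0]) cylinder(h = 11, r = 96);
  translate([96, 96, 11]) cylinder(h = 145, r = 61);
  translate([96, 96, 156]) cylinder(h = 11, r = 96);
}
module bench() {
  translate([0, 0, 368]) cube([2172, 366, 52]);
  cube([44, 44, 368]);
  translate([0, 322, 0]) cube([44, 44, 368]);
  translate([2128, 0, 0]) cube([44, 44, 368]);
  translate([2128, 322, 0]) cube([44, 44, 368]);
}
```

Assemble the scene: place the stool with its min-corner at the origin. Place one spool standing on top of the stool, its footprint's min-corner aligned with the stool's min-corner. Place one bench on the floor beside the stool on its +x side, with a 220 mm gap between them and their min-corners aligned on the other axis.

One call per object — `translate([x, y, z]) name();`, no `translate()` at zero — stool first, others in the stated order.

stool();
translate([0, 0, 429]) spool();
translate([480, 0, 0]) bench();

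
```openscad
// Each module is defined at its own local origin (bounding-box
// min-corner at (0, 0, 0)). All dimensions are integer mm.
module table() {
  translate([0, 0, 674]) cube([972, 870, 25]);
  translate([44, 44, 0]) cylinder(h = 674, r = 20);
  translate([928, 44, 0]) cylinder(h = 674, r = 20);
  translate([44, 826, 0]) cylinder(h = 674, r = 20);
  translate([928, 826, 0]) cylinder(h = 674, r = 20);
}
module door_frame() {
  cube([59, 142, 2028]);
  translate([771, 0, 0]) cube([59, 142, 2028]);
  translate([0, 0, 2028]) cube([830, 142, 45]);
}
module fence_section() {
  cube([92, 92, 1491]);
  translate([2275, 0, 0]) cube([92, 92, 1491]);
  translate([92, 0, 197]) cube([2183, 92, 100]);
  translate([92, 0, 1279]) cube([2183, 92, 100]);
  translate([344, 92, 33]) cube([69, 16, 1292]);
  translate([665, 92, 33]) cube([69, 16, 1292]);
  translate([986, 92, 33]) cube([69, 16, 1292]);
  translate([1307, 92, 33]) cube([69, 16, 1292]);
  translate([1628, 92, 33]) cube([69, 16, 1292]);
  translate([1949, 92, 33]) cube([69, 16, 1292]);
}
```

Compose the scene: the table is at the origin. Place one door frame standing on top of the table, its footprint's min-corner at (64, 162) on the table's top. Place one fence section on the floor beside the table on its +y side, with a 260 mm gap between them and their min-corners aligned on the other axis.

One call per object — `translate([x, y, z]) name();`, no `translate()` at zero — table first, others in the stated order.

table();
translate([64, 162, 699]) door_frame();
translate([0, 1130, 0]) fence_section();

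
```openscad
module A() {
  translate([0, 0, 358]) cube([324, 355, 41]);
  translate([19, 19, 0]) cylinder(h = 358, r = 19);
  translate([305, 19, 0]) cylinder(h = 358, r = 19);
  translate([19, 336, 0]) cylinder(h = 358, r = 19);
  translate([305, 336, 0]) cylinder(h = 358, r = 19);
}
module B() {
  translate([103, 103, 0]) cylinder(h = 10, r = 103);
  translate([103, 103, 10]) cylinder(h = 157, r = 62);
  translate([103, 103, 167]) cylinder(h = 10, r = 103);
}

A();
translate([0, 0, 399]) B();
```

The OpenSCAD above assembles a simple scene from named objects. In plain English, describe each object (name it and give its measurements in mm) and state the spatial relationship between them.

A is a four-legged stool. The seat is 324×355 mm, 41 mm thick, top at z = 399 mm. It stands on four round legs, each 38 mm in diameter, from z = 0 to the seat underside, each leg's axis is inset half a diameter from the nearest pair of seat edges (so the leg's bounding box is flush with the corner).

B is a spool: two coaxial disc flanges of radius 103 mm and thickness 10 mm, joined by a core cylinder of radius 62 mm and height 157 mm. The lower flange rests on z = 0 and the three cylinders share a vertical axis.

The spool is on top of the stool.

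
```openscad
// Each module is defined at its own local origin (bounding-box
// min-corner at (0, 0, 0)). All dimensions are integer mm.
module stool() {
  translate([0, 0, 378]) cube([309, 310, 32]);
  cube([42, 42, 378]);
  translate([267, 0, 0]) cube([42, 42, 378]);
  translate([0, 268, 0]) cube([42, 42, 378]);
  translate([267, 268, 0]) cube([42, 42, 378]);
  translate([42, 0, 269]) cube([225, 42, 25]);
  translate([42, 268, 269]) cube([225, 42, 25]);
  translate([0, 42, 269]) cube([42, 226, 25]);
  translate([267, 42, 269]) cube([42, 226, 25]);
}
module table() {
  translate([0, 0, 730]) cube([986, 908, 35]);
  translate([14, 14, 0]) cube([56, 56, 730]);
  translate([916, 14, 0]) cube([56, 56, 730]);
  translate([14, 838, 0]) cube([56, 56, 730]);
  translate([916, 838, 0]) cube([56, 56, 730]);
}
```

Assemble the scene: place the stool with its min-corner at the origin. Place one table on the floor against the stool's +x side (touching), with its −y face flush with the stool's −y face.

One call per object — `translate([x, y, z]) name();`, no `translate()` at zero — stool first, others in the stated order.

stool();
translate([309, 0, 0]) table();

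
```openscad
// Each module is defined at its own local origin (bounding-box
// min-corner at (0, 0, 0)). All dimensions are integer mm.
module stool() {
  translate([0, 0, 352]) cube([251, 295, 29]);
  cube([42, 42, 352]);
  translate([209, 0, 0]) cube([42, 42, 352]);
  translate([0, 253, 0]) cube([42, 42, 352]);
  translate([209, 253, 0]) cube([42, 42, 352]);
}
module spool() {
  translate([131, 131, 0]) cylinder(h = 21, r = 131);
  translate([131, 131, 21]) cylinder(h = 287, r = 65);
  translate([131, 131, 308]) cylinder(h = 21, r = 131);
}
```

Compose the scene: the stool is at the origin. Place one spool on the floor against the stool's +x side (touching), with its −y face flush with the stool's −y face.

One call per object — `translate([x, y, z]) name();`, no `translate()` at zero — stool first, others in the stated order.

stool();
translate([251, 0, 0]) spool();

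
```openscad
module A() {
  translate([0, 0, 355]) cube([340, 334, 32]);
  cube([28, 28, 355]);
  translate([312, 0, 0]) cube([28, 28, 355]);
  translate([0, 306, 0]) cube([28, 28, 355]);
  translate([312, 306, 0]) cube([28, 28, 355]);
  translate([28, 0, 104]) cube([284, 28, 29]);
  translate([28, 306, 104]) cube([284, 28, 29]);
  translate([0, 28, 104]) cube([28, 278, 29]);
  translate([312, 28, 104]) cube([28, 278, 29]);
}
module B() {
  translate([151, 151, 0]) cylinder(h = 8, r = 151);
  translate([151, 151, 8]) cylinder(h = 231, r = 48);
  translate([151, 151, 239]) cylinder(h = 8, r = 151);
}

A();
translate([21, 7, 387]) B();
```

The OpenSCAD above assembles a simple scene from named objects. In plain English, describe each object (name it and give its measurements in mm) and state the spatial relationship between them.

A is a four-legged stool. The seat is a 340×334×32 mm slab whose top surface is at z = 387 mm; four square legs, each 28×28 mm in cross-section, run from the floor (z = 0) to the underside of the seat, each flush with a corner of the seat. Four stretchers, 28 mm wide and 29 mm tall, connect adjacent legs with their undersides at z = 104 mm, each running between the inner faces of the legs it joins and aligned with the legs' outer faces on the other axis.

B is a spool: two coaxial disc flanges of radius 151 mm and thickness 8 mm, joined by a core cylinder of radius 48 mm and height 231 mm. The lower flange rests on z = 0 and the three cylinders share a vertical axis.

The spool is on top of the stool.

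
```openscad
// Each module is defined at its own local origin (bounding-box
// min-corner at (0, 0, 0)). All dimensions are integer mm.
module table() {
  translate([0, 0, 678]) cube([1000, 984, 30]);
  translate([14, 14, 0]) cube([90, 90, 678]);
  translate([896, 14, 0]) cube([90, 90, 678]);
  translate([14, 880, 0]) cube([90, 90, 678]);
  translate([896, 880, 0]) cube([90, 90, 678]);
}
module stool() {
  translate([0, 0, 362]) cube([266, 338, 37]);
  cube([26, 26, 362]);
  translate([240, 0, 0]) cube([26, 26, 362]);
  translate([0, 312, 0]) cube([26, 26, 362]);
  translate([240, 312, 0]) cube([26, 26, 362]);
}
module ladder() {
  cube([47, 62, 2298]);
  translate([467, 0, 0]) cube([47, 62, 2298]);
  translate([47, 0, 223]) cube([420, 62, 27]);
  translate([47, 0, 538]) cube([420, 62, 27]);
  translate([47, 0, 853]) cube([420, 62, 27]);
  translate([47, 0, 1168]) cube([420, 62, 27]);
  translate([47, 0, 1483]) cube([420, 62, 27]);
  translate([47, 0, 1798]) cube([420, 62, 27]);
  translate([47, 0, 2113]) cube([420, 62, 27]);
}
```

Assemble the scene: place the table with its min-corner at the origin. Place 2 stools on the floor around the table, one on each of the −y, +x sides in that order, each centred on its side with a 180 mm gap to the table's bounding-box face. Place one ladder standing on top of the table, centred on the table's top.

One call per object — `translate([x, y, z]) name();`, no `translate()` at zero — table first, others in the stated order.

table();
translate([367, -518, 0]) stool();
translate([1180, 323, 0]) stool();
translate([243, 461, 708]) ladder();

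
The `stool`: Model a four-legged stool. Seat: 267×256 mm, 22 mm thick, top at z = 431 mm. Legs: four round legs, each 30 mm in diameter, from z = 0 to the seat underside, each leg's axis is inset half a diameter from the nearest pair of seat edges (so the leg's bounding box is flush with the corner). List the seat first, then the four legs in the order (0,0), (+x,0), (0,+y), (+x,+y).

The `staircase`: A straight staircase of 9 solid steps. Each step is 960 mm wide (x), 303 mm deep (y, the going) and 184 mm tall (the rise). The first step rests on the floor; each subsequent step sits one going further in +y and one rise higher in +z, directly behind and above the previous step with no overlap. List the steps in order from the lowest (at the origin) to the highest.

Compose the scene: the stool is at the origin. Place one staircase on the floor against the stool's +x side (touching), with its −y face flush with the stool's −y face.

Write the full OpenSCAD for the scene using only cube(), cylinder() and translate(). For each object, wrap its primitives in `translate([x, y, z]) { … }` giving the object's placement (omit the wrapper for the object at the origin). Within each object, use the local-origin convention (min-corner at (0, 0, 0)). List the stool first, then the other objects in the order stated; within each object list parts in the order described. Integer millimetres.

translate([0, 0, 409]) cube([267, 256, 22]);
translate([15, 15, 0]) cylinder(h = 409, r = 15);
translate([252, 15, 0]) cylinder(h = 409, r = 15);
translate([15, 241, 0]) cylinder(h = 409, r = 15);
translate([252, 241, 0]) cylinder(h = 409, r = 15);
translate([267, 0, 0]) {
  cube([960, 303, 184]);
  translate([0, 303, 184]) cube([960, 303, 184]);
  translate([0, 606, 368]) cube([960, 303, 184]);
  translate([0, 909, 552]) cube([960, 303, 184]);
  translate([0, 1212, 736]) cube([960, 303, 184]);
  translate([0, 1515, 920]) cube([960, 303, 184]);
  translate([0, 1818, 1104]) cube([960, 303, 184]);
  translate([0, 2121, 1288]) cube([960, 303, 184]);
  translate([0, 2424, 1472]) cube([960, 303, 184]);
}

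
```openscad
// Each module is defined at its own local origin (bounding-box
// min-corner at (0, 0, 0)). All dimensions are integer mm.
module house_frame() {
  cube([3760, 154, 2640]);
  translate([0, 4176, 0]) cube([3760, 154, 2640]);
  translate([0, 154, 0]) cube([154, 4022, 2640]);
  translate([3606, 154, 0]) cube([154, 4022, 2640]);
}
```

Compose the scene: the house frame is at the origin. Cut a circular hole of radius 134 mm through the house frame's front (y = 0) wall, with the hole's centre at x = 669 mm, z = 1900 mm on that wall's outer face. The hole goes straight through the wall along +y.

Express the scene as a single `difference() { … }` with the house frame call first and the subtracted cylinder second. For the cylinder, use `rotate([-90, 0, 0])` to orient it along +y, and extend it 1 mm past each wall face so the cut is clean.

difference() {
  house_frame();
  translate([669, -1, 1900]) rotate([-90, 0, 0]) cylinder(h = 156, r = 134);
}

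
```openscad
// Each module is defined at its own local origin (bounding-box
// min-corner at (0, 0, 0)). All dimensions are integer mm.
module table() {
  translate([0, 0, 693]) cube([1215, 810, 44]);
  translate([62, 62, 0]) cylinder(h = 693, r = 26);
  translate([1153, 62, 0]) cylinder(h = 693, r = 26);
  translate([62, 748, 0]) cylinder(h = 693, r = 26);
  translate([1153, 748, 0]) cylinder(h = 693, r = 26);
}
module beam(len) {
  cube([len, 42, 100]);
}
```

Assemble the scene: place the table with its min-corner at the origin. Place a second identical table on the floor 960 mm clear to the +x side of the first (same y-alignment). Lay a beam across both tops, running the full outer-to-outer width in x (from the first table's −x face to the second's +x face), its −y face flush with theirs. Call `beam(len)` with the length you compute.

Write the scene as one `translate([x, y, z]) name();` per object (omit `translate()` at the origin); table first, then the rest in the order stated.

table();
translate([2175, 0, 0]) table();
translate([0, 0, 737]) beam(3390);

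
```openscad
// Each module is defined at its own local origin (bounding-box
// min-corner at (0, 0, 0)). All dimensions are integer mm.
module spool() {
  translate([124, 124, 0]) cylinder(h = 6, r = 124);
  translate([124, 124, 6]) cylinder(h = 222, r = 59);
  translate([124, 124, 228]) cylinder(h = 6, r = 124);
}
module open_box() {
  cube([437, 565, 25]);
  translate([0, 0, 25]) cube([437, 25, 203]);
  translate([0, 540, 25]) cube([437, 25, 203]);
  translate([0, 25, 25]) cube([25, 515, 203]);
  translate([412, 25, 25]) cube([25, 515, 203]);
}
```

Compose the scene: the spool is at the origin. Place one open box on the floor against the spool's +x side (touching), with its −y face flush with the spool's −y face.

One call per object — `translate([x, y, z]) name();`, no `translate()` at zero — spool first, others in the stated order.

spool();
translate([248, 0, 0]) open_box();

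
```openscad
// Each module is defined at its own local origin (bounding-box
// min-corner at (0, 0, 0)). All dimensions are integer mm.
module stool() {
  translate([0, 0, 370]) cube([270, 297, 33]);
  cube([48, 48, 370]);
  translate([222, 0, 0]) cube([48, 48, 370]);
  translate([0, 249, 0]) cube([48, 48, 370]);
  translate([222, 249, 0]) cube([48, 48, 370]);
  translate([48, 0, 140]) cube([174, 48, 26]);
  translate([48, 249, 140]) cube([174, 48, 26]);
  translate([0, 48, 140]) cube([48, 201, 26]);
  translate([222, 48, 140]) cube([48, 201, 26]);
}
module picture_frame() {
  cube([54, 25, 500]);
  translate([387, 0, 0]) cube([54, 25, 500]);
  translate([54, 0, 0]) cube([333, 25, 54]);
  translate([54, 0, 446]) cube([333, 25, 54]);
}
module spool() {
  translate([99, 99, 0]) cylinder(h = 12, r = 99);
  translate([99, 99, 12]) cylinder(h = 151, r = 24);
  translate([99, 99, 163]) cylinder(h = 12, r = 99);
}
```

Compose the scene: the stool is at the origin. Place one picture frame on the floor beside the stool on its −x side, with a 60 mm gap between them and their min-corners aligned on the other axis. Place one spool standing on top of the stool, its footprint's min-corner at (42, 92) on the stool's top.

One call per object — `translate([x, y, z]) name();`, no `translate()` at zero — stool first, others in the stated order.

stool();
translate([-501, 0, 0]) picture_frame();
translate([42, 92, 403]) spool();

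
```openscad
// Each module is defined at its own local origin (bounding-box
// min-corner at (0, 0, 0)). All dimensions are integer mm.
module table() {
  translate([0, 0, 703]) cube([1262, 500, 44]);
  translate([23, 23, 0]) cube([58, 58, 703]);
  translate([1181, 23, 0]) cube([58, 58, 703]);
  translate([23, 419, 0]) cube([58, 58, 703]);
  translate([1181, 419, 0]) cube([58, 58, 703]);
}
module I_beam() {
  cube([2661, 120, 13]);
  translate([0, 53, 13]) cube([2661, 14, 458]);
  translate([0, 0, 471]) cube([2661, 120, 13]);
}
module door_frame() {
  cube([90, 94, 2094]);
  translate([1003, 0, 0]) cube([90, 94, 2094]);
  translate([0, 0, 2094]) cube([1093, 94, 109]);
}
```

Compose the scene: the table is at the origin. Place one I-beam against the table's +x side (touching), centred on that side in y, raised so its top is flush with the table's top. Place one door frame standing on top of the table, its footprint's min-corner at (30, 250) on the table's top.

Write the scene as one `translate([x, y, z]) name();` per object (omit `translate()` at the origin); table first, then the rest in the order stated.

table();
translate([1262, 190, 263]) I_beam();
translate([30, 250, 747]) door_frame();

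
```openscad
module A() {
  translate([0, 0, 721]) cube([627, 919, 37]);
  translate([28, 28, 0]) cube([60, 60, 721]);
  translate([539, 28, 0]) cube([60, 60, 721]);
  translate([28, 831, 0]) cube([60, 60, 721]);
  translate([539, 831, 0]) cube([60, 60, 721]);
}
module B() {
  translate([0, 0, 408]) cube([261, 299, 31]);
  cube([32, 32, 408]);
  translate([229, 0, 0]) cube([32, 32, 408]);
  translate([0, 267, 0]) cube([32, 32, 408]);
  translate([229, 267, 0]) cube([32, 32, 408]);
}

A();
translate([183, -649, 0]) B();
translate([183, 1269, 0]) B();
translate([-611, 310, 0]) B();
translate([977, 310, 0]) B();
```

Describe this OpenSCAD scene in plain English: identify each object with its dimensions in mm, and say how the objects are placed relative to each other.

A is a table with a 627×919 mm rectangular top, 37 mm thick, top surface at z = 758 mm, supported by four 60×60 mm square legs, each inset 28 mm from the nearest pair of top edges, running from the floor.

B is a four-legged stool. The seat is 261×299 mm, 31 mm thick, top at z = 439 mm. It stands on four square legs, each 32×32 mm in cross-section, from z = 0 to the seat underside, each flush with a corner of the seat.

Four stools sit around the table at the −y, +y, −x, +x sides.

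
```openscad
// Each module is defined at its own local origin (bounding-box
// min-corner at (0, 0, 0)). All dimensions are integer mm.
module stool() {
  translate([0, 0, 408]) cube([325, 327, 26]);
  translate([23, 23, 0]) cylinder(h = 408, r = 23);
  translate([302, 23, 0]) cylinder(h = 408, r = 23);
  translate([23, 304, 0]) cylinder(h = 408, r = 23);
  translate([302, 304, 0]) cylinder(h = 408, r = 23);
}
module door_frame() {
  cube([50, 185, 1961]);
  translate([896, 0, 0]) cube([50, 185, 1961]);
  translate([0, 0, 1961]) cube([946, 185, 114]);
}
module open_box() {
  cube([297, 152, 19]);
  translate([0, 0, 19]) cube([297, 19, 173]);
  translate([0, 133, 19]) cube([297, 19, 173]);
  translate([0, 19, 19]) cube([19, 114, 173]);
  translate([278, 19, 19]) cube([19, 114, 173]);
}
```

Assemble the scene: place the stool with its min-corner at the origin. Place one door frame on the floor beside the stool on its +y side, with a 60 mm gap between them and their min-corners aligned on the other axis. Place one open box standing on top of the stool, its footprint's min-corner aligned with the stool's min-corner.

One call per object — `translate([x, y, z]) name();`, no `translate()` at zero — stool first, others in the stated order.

stool();
translate([0, 387, 0]) door_frame();
translate([0, 0, 434]) open_box();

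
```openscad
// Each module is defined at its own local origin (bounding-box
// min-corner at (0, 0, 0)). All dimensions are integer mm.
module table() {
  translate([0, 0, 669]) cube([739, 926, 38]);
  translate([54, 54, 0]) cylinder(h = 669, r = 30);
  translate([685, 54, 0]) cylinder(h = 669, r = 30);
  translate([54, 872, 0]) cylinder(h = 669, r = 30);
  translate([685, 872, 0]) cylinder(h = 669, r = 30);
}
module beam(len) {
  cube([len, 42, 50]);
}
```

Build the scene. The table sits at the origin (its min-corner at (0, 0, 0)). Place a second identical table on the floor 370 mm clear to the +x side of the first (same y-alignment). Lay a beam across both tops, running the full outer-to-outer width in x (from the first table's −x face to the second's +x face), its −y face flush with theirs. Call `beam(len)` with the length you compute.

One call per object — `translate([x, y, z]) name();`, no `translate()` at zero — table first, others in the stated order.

table();
translate([1109, 0, 0]) table();
translate([0, 0, 707]) beam(1848);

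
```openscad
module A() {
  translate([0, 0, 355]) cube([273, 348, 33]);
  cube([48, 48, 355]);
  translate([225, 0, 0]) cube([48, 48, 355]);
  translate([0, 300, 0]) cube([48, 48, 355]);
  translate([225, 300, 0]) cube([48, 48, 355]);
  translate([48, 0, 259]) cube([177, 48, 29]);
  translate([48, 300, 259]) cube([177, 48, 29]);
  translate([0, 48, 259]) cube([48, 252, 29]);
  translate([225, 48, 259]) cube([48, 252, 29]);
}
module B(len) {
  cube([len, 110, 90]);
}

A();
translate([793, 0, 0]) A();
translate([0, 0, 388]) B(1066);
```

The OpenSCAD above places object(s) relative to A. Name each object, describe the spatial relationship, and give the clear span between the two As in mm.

A is a stool. B is a beam. A beam spans the tops of two stools. The clear span between the two stools is 520 mm.

Second stool starts at x = 793; first ends at x = 273; clear span = 793 − 273 = 520 mm.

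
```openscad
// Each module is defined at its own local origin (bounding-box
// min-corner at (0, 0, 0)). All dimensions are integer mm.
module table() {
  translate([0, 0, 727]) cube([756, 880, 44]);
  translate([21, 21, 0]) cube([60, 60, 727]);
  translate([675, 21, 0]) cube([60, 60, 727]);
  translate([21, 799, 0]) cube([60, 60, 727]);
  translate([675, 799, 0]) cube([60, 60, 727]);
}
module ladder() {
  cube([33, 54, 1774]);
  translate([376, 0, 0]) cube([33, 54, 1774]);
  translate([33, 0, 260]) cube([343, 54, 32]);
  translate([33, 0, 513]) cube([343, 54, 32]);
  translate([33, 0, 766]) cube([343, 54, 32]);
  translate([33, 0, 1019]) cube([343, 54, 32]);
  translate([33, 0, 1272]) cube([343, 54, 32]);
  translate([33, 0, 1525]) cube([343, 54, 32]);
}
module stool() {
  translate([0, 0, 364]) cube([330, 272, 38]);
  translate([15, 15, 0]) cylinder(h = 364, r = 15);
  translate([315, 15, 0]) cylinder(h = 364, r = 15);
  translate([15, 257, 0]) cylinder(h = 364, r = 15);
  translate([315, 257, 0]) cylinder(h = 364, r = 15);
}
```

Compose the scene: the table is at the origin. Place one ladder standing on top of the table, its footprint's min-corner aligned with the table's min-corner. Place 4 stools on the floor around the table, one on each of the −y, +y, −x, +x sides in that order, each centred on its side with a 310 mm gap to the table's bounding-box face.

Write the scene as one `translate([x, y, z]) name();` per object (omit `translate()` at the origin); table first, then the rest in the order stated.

table();
translate([0, 0, 771]) ladder();
translate([213, -582, 0]) stool();
translate([213, 1190, 0]) stool();
translate([-640, 304, 0]) stool();
translate([1066, 304, 0]) stool();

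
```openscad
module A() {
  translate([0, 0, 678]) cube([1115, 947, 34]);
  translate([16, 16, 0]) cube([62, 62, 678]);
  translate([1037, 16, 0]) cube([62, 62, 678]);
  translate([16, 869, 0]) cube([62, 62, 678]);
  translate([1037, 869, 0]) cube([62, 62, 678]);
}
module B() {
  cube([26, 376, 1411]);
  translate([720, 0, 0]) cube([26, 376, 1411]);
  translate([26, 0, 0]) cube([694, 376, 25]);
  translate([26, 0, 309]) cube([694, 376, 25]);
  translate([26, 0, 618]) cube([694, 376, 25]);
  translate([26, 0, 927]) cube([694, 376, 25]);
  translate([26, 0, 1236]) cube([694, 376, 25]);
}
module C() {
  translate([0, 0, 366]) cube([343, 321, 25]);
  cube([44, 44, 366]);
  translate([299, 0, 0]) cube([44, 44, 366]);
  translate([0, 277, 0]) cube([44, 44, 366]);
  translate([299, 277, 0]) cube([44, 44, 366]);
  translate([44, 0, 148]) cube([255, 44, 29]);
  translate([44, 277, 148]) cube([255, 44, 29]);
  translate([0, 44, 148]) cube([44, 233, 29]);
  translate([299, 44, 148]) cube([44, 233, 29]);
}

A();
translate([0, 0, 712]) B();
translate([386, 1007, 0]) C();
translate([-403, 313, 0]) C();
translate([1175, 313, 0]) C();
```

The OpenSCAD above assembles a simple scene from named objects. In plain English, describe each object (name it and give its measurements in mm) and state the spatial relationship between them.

A is a table: top 1115 mm (x) × 947 mm (y), 34 mm thick, upper face at z = 712 mm, on four 62×62 mm square legs, each inset 16 mm from the nearest pair of top edges, running from z = 0 to the bottom of the top.

B is an open bookshelf. Two side panels, each 26 mm thick, 376 mm deep and 1411 mm tall, stand 746 mm apart (outside-to-outside). Between them sit 5 shelves, each 25 mm thick and 376 mm deep, spanning the full gap between the sides. The bottom shelf rests on the floor (its underside at z = 0) and the clear gap between one shelf's top and the next shelf's underside is 284 mm.

C is a four-legged stool. The seat is 343×321 mm, 25 mm thick, top at z = 391 mm. It stands on four square legs, each 44×44 mm in cross-section, from z = 0 to the seat underside, each flush with a corner of the seat. Four stretchers, 44 mm wide and 29 mm tall, connect adjacent legs with their undersides at z = 148 mm, each running between the inner faces of the legs it joins and aligned with the legs' outer faces on the other axis.

The bookshelf is on top of the table. Three stools sit around the table at the +y, −x, +x sides.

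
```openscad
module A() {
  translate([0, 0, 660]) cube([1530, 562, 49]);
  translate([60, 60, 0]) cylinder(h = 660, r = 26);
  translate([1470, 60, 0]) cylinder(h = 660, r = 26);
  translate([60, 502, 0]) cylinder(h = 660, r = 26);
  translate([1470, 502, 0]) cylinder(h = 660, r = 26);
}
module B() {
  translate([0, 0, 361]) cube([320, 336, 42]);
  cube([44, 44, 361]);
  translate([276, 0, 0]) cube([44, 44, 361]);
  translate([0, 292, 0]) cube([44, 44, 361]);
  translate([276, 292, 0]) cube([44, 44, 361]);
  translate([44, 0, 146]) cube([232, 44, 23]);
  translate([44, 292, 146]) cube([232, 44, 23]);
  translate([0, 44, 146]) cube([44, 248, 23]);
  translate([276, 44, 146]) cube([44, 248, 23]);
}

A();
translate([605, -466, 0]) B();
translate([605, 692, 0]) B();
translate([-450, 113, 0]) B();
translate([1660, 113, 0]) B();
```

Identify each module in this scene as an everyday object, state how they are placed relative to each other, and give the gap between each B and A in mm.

Each stool's nearest face is 130 mm from the table's bounding box.

A is a table. B is a stool. Four stools sit around the table at the −y, +y, −x, +x sides. The gap between each stool and the table is 130 mm.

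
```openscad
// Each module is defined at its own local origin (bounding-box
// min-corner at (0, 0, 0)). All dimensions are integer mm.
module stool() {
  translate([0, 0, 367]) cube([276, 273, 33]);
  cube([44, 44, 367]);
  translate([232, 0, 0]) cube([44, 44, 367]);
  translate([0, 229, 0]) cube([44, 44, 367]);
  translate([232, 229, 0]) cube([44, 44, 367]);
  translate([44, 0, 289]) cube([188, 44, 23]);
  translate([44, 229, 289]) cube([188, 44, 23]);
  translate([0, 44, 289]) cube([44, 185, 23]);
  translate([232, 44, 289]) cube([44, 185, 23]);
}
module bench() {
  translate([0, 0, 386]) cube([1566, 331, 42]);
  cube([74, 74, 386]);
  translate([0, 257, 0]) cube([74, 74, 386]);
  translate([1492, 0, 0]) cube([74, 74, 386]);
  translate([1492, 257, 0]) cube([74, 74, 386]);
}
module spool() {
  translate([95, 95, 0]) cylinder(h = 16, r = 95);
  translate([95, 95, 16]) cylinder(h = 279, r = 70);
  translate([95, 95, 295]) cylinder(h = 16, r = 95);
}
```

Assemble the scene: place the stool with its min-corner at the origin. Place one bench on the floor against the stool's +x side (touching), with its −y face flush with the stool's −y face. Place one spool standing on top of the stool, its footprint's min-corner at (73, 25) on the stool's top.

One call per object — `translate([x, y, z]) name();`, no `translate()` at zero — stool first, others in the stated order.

stool();
translate([276, 0, 0]) bench();
translate([73, 25, 400]) spool();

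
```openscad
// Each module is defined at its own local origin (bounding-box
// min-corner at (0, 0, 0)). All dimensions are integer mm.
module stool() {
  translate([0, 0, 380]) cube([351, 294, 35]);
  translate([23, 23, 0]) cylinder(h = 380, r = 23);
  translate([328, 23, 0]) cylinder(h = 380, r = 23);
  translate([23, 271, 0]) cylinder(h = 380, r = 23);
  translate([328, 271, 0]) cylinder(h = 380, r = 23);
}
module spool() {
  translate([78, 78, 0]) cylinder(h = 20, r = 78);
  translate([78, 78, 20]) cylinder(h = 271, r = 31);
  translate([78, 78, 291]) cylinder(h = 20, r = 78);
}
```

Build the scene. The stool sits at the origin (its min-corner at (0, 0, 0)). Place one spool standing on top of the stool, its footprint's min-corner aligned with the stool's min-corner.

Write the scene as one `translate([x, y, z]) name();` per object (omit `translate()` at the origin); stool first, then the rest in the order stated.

stool();
translate([0, 0, 415]) spool();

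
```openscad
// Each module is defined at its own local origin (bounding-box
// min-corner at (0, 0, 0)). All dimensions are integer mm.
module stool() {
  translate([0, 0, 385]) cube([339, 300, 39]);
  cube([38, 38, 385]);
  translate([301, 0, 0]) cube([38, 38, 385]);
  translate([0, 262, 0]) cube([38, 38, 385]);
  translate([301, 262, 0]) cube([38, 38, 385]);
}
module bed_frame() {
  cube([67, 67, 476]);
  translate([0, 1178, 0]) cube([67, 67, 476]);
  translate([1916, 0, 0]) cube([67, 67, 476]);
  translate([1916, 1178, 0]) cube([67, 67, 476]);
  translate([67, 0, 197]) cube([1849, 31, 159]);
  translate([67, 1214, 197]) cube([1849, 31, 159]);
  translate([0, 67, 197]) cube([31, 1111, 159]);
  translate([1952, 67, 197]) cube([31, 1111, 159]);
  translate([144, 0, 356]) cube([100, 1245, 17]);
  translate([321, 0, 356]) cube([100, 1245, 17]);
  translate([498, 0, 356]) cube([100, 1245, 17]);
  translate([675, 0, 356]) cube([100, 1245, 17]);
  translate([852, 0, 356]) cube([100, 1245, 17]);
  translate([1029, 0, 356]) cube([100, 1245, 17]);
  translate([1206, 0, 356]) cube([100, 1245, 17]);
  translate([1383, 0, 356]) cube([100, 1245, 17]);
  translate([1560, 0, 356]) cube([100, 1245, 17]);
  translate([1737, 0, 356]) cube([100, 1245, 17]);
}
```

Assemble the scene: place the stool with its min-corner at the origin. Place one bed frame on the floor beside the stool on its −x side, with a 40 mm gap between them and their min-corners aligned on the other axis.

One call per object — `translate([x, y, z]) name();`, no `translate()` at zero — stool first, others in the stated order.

stool();
translate([-2023, 0, 0]) bed_frame();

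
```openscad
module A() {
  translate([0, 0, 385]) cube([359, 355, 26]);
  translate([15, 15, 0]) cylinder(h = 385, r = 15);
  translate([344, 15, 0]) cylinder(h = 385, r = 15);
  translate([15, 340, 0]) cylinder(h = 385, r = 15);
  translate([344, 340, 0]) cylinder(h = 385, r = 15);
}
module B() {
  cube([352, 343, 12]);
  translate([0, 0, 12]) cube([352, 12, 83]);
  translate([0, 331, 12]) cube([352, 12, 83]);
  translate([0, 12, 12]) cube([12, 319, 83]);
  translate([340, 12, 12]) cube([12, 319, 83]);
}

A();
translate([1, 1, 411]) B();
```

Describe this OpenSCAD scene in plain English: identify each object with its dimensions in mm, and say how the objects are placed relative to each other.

A is a simple wooden stool: a rectangular seat 359 mm (x) by 355 mm (y), 26 mm thick, top face at z = 411 mm, on four round legs, each 30 mm in diameter. The legs rest on z = 0, each leg's axis is inset half a diameter from the nearest pair of seat edges (so the leg's bounding box is flush with the corner).

B is an open storage box with external size 352×343×95 mm and wall thickness 12 mm (the base is also 12 mm thick). The base covers the whole footprint; the four walls stand on the base, with the y-facing walls full-width and the x-facing walls fitting between their inner faces.

The open box is on top of the stool.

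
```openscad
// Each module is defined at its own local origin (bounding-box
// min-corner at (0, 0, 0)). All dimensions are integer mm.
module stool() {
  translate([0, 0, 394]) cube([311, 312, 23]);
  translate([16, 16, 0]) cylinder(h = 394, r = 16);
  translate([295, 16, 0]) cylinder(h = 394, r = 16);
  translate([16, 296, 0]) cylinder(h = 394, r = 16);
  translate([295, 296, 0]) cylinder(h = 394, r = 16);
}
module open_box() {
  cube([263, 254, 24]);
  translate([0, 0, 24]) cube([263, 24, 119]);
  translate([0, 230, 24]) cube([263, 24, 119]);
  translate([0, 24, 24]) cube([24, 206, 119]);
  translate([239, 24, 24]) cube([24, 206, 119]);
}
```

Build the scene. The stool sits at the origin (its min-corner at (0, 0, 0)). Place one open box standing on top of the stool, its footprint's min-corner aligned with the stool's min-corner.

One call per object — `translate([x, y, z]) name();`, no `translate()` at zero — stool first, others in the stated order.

stool();
translate([0, 0, 417]) open_box();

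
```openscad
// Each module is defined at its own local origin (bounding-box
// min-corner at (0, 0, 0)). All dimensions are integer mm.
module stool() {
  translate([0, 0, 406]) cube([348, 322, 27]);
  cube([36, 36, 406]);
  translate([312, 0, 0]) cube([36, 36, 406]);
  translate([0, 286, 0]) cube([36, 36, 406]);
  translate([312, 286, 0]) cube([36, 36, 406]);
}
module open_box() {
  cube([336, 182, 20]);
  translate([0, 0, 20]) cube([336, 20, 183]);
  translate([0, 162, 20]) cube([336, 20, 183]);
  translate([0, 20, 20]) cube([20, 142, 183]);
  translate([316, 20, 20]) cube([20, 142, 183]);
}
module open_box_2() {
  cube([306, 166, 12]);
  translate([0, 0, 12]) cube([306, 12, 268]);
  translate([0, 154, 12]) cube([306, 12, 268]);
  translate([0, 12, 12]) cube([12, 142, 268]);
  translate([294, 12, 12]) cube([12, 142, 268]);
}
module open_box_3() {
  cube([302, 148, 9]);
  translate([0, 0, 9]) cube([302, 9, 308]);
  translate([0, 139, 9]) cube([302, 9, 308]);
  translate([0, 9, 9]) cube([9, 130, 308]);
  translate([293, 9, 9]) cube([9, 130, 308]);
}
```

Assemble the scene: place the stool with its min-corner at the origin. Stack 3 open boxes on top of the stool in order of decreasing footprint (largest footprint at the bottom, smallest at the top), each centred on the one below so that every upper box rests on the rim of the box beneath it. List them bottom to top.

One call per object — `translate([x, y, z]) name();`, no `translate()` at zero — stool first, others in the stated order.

stool();
translate([6, 70, 433]) open_box();
translate([21, 78, 636]) open_box_2();
translate([23, 87, 916]) open_box_3();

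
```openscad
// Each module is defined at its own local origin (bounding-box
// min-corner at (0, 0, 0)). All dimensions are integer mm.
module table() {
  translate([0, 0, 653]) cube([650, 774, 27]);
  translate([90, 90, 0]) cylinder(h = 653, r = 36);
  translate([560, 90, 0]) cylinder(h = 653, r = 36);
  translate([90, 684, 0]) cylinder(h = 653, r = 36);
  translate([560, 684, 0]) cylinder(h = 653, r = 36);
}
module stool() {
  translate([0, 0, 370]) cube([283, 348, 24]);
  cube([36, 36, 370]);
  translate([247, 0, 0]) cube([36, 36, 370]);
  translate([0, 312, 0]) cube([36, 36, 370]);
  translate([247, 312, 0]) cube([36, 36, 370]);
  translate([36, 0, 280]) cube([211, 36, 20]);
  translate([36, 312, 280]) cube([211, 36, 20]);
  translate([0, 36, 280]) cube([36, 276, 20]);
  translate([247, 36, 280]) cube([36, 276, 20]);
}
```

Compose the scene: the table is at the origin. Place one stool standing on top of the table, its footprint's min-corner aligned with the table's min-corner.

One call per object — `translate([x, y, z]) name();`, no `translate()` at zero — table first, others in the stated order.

table();
translate([0, 0, 680]) stool();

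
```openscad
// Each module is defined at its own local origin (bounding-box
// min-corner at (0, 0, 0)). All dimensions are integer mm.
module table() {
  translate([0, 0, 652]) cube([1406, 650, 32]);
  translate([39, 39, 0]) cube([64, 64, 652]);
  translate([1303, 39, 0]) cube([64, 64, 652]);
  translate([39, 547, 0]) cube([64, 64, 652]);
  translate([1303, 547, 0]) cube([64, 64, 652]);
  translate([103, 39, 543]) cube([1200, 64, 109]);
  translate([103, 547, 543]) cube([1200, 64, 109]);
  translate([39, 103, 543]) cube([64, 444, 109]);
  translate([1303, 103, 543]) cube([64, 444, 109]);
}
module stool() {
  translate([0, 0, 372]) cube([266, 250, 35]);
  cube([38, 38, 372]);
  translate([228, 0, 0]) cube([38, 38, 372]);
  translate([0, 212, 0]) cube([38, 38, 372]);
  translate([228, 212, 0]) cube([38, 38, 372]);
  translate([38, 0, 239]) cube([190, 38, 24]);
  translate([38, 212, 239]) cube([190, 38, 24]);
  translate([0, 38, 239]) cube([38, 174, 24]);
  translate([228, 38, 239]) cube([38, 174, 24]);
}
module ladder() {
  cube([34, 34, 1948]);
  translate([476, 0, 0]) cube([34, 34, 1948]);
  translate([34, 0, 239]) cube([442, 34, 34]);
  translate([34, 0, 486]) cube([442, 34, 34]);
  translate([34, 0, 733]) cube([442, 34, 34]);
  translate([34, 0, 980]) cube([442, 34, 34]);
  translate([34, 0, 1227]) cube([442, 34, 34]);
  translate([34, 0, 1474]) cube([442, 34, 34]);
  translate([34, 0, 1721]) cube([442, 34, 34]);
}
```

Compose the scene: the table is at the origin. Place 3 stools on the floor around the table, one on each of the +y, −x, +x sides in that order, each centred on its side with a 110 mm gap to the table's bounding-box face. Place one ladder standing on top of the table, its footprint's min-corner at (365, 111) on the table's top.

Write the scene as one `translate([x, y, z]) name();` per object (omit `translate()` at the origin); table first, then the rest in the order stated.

table();
translate([570, 760, 0]) stool();
translate([-376, 200, 0]) stool();
translate([1516, 200, 0]) stool();
translate([365, 111, 684]) ladder();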